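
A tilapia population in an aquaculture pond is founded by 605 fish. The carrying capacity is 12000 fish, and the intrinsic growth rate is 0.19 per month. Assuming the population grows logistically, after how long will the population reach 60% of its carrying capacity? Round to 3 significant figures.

17.6 months

A = (K − N₀)/N₀ = (12000 − 605)/605 = 18.835.
Solve 12000/(1 + 18.835·e^(−0.19t)) = 7200: 1 + 18.835·e^(−0.19t) = 1.6667, so e^(−0.19t) = 0.0353956.
−0.19·t = ln(0.0353956) = -3.3412, so t = 3.3412/0.19 = 17.585.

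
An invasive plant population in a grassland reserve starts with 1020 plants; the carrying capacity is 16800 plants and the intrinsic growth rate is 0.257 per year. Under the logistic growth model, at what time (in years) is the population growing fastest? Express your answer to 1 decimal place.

Logistic growth is fastest at N = K/2 = 8400.
A = (K − N₀)/N₀ = 15.471. Set K/(1 + A·e^(−rt)) = K/2 → A·e^(−rt) = 1.
e^(−0.257t) = 1/15.471 = 0.0646388, so t = ln(15.471)/0.257 = 2.7389/0.257 = 10.657.

10.7 years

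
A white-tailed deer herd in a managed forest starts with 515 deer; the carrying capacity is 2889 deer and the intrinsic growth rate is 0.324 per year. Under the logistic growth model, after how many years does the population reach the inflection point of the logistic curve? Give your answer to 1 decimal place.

4.7 years

Logistic growth is fastest at N = K/2 = 1444.5.
A = (K − N₀)/N₀ = 4.6097. Set K/(1 + A·e^(−rt)) = K/2 → A·e^(−rt) = 1.
e^(−0.324t) = 1/4.6097 = 0.216933, so t = ln(4.6097)/0.324 = 1.5282/0.324 = 4.7166.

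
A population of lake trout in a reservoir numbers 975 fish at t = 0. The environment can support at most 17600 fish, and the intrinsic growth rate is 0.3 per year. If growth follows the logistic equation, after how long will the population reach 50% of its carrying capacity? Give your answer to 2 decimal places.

9.45 years

A = (K − N₀)/N₀ = (17600 − 975)/975 = 17.051.
Solve 17600/(1 + 17.051·e^(−0.3t)) = 8800: 1 + 17.051·e^(−0.3t) = 2, so e^(−0.3t) = 0.0586466.
−0.3·t = ln(0.0586466) = -2.8362, so t = 2.8362/0.3 = 9.4541.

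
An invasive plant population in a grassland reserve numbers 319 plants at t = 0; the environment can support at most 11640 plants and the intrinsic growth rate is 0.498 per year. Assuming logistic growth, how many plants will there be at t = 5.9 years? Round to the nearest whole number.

A = (K − N₀)/N₀ = (11640 − 319)/319 = 35.489.
N(t) = K/(1 + A·e^(−rt)) = 11640/(1 + 35.489×e^(−0.498×5.9)).
e^(−2.938) = 0.052961; denominator = 1 + 35.489×0.052961 = 2.8795.
N = 11640/2.8795 = 4042.32.

4042 plants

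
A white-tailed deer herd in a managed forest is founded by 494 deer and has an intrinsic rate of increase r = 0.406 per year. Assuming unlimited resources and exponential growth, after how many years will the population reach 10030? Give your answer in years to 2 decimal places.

Set N₀·e^(rt) = 10030: e^(0.406·t) = 10030/494 = 20.304.
0.406·t = ln(20.304) = 3.0108, so t = 3.0108/0.406 = 7.4158.

7.42 years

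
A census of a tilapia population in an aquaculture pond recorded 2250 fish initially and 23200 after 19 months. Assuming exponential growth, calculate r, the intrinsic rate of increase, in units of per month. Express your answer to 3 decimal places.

0.123 per month

From N(t) = N₀·e^(rt): e^(r·19) = 23200/2250 = 10.311.
r·19 = ln(10.311) = 2.3332, so r = 2.3332/19 = 0.1228.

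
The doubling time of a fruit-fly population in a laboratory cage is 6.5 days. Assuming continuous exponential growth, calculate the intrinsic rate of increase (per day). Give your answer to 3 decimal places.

r = ln(2)/t_d = 0.6931/6.5 = 0.10664.

0.107 per day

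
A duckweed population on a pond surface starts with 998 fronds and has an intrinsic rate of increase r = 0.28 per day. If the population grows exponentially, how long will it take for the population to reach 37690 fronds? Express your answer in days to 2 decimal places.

12.97 days

Set N₀·e^(rt) = 37690: e^(0.28·t) = 37690/998 = 37.766.
0.28·t = ln(37.766) = 3.6314, so t = 3.6314/0.28 = 12.969.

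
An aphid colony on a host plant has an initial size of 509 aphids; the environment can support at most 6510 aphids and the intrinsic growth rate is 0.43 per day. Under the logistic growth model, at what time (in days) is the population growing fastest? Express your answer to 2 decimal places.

Logistic growth is fastest at N = K/2 = 3255.
A = (K − N₀)/N₀ = 11.79. Set K/(1 + A·e^(−rt)) = K/2 → A·e^(−rt) = 1.
e^(−0.43t) = 1/11.79 = 0.0848192, so t = ln(11.79)/0.43 = 2.4672/0.43 = 5.7378.

5.74 days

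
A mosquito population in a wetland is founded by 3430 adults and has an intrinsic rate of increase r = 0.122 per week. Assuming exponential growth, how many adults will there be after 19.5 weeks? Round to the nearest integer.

N(t) = N₀·e^(rt) = 3430 × e^(0.122×19.5) = 3430 × e^2.379.
e^2.379 ≈ 10.794, so N ≈ 3430 × 10.794 = 37023.8.

37024 adults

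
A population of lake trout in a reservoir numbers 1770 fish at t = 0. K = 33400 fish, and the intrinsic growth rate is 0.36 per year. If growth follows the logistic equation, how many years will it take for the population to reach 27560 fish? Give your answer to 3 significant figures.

12.3 years

A = (K − N₀)/N₀ = (33400 − 1770)/1770 = 17.87.
Solve 33400/(1 + 17.87·e^(−0.36t)) = 27560: 1 + 17.87·e^(−0.36t) = 1.2119, so e^(−0.36t) = 0.0118579.
−0.36·t = ln(0.0118579) = -4.4348, so t = 4.4348/0.36 = 12.319.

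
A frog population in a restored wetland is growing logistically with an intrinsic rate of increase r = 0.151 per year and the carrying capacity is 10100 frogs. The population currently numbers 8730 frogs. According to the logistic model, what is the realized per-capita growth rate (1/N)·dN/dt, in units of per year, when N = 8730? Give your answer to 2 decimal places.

0.02 per year

(1/N)·dN/dt = r(1 − N/K) = 0.151 × (1 − 8730/10100).
= 0.151 × 0.13564 = 0.020482.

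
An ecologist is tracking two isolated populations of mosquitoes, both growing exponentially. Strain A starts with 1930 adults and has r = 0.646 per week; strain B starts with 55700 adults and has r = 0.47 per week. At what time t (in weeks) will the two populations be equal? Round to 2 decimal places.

19.10 weeks

Set 1930·e^(0.646t) = 55700·e^(0.47t).
e^((0.646 − 0.47)t) = 55700/1930 → e^(0.176·t) = 28.86.
0.176·t = ln(28.86) = 3.3625, so t = 3.3625/0.176 = 19.105.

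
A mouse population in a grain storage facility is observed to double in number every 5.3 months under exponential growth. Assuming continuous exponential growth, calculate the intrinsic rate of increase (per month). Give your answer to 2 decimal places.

r = ln(2)/t_d = 0.6931/5.3 = 0.13078.

0.13 per month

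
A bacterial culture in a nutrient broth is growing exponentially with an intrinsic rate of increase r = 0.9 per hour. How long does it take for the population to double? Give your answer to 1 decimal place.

0.8 hours

Doubling time t_d = ln(2)/r = 0.6931/0.9 = 0.77016.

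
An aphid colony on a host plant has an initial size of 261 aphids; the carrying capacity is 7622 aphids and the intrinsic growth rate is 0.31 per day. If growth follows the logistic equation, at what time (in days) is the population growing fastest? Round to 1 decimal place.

Logistic growth is fastest at N = K/2 = 3811.
A = (K − N₀)/N₀ = 28.203. Set K/(1 + A·e^(−rt)) = K/2 → A·e^(−rt) = 1.
e^(−0.31t) = 1/28.203 = 0.0354571, so t = ln(28.203)/0.31 = 3.3394/0.31 = 10.772.

10.8 days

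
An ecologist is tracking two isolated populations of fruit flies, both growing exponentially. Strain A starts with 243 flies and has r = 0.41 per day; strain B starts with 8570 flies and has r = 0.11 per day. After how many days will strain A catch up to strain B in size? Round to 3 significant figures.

Set 243·e^(0.41t) = 8570·e^(0.11t).
e^((0.41 − 0.11)t) = 8570/243 → e^(0.3·t) = 35.267.
0.3·t = ln(35.267) = 3.563, so t = 3.563/0.3 = 11.877.

11.9 days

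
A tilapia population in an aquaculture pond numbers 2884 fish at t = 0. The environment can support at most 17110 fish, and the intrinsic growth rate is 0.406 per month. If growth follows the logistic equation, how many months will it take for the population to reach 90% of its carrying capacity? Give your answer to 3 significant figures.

9.34 months

A = (K − N₀)/N₀ = (17110 − 2884)/2884 = 4.9327.
Solve 17110/(1 + 4.9327·e^(−0.406t)) = 15399: 1 + 4.9327·e^(−0.406t) = 1.1111, so e^(−0.406t) = 0.0225253.
−0.406·t = ln(0.0225253) = -3.7931, so t = 3.7931/0.406 = 9.3427.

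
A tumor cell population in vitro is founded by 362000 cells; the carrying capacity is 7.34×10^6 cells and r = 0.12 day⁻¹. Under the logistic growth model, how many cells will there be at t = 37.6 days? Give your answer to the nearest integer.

A = (K − N₀)/N₀ = (7.34×10^6 − 362000)/362000 = 19.276.
N(t) = K/(1 + A·e^(−rt)) = 7.34×10^6/(1 + 19.276×e^(−0.12×37.6)).
e^(−4.512) = 0.010976; denominator = 1 + 19.276×0.010976 = 1.2116.
N = 7.34×10^6/1.2116 = 6.058178×10^6.

6058178 cells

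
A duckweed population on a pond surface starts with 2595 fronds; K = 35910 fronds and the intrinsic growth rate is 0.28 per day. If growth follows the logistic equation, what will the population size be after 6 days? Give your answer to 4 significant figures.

10580 fronds

A = (K − N₀)/N₀ = (35910 − 2595)/2595 = 12.838.
N(t) = K/(1 + A·e^(−rt)) = 35910/(1 + 12.838×e^(−0.28×6)).
e^(−1.68) = 0.18637; denominator = 1 + 12.838×0.18637 = 3.3927.
N = 35910/3.3927 = 10584.5.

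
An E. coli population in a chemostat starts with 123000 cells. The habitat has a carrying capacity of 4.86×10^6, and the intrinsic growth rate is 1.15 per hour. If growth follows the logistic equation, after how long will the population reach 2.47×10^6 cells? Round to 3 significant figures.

A = (K − N₀)/N₀ = (4.86×10^6 − 123000)/123000 = 38.512.
Solve 4.86×10^6/(1 + 38.512·e^(−1.15t)) = 2.47×10^6: 1 + 38.512·e^(−1.15t) = 1.9676, so e^(−1.15t) = 0.0251248.
−1.15·t = ln(0.0251248) = -3.6839, so t = 3.6839/1.15 = 3.2034.

3.20 hours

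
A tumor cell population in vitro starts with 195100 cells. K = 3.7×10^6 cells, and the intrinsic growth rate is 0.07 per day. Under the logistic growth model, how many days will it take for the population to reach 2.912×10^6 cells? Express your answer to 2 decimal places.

A = (K − N₀)/N₀ = (3.7×10^6 − 195100)/195100 = 17.965.
Solve 3.7×10^6/(1 + 17.965·e^(−0.07t)) = 2.912×10^6: 1 + 17.965·e^(−0.07t) = 1.2706, so e^(−0.07t) = 0.0150632.
−0.07·t = ln(0.0150632) = -4.1955, so t = 4.1955/0.07 = 59.936.

59.94 days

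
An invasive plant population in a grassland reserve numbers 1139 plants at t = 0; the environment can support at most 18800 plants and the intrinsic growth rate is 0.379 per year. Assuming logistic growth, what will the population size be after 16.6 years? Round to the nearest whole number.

A = (K − N₀)/N₀ = (18800 − 1139)/1139 = 15.506.
N(t) = K/(1 + A·e^(−rt)) = 18800/(1 + 15.506×e^(−0.379×16.6)).
e^(−6.291) = 0.0018522; denominator = 1 + 15.506×0.0018522 = 1.0287.
N = 18800/1.0287 = 18275.2.

18275 plants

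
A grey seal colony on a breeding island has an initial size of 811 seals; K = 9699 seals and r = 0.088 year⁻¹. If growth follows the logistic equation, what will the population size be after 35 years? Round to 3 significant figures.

A = (K − N₀)/N₀ = (9699 − 811)/811 = 10.959.
N(t) = K/(1 + A·e^(−rt)) = 9699/(1 + 10.959×e^(−0.088×35)).
e^(−3.08) = 0.045959; denominator = 1 + 10.959×0.045959 = 1.5037.
N = 9699/1.5037 = 6450.17.

6450 seals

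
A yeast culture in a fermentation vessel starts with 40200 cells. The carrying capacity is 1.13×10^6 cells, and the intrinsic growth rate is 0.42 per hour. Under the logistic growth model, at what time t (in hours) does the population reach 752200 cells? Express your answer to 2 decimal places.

9.50 hours

A = (K − N₀)/N₀ = (1.13×10^6 − 40200)/40200 = 27.109.
Solve 1.13×10^6/(1 + 27.109·e^(−0.42t)) = 752200: 1 + 27.109·e^(−0.42t) = 1.5023, so e^(−0.42t) = 0.0185271.
−0.42·t = ln(0.0185271) = -3.9885, so t = 3.9885/0.42 = 9.4965.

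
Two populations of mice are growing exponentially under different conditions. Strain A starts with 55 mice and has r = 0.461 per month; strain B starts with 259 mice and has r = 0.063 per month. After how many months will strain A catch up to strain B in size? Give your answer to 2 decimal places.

3.89 months

Set 55·e^(0.461t) = 259·e^(0.063t).
e^((0.461 − 0.063)t) = 259/55 → e^(0.398·t) = 4.7091.
0.398·t = ln(4.7091) = 1.5495, so t = 1.5495/0.398 = 3.8932.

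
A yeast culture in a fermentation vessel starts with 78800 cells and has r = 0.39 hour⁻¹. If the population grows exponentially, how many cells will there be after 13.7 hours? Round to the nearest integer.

16480168 cells

N(t) = N₀·e^(rt) = 78800 × e^(0.39×13.7) = 78800 × e^5.343.
e^5.343 ≈ 209.14, so N ≈ 78800 × 209.14 = 1.648017×10^7.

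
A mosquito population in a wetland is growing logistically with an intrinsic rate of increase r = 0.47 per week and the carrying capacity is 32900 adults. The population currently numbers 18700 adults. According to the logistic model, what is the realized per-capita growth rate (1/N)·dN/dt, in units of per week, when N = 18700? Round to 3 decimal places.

0.203 per week

(1/N)·dN/dt = r(1 − N/K) = 0.47 × (1 − 18700/32900).
= 0.47 × 0.43161 = 0.20286.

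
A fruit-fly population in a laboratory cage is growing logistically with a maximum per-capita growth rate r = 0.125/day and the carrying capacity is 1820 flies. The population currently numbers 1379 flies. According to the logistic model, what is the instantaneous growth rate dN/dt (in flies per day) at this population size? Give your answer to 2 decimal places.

dN/dt = rN(1 − N/K) = 0.125 × 1379 × (1 − 1379/1820).
1 − 1379/1820 = 0.24231; dN/dt = 0.125 × 1379 × 0.24231 = 41.768.

41.77 flies per day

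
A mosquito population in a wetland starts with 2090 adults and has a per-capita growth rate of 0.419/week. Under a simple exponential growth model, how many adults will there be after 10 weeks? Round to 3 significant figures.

138000 adults

N(t) = N₀·e^(rt) = 2090 × e^(0.419×10) = 2090 × e^4.19.
e^4.19 ≈ 66.023, so N ≈ 2090 × 66.023 = 137988.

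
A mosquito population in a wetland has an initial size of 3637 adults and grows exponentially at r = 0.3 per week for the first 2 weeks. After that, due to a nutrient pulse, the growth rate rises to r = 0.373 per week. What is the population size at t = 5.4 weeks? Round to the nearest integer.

Phase 1: N(2) = 3637·e^(0.3×2) = 3637·e^0.6 = 6627.05.
Phase 2 runs for 5.4 − 2 = 3.4 weeks at r = 0.373.
N(5.4) = 6627.05·e^(0.373×3.4) = 6627.05·e^1.268 = 23555.5.

23555 adults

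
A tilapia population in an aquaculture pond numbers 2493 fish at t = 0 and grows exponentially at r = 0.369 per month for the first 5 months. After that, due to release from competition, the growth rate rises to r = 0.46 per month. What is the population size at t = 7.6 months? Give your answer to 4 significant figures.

52170 fish

Phase 1: N(5) = 2493·e^(0.369×5) = 2493·e^1.845 = 15776.
Phase 2 runs for 7.6 − 5 = 2.6 months at r = 0.46.
N(7.6) = 15776·e^(0.46×2.6) = 15776·e^1.196 = 52168.9.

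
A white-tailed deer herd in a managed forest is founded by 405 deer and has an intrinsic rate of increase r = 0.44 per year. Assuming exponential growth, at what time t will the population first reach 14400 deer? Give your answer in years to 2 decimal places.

8.12 years

Set N₀·e^(rt) = 14400: e^(0.44·t) = 14400/405 = 35.556.
0.44·t = ln(35.556) = 3.5711, so t = 3.5711/0.44 = 8.1161.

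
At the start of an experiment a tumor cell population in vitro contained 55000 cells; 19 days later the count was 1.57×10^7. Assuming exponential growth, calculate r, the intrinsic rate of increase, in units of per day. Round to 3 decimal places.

From N(t) = N₀·e^(rt): e^(r·19) = 1.57×10^7/55000 = 285.45.
r·19 = ln(285.45) = 5.6541, so r = 5.6541/19 = 0.29758.

0.298 per day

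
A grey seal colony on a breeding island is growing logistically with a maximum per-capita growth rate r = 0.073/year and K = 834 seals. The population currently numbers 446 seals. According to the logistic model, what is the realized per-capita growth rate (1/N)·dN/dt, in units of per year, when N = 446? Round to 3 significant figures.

(1/N)·dN/dt = r(1 − N/K) = 0.073 × (1 − 446/834).
= 0.073 × 0.46523 = 0.033962.

0.0340 per year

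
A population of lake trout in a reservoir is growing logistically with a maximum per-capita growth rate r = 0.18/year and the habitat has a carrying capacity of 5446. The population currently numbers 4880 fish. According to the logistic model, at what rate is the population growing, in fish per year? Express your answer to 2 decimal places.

91.29 fish per year

dN/dt = rN(1 − N/K) = 0.18 × 4880 × (1 − 4880/5446).
1 − 4880/5446 = 0.10393; dN/dt = 0.18 × 4880 × 0.10393 = 91.292.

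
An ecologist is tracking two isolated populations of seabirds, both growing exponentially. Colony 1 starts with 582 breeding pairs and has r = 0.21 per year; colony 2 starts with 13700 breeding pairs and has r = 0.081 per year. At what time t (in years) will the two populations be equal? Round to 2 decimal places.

Set 582·e^(0.21t) = 13700·e^(0.081t).
e^((0.21 − 0.081)t) = 13700/582 → e^(0.129·t) = 23.54.
0.129·t = ln(23.54) = 3.1587, so t = 3.1587/0.129 = 24.486.

24.49 years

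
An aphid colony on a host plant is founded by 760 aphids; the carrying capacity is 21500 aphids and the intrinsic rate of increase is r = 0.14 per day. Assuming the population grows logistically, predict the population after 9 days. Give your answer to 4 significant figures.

A = (K − N₀)/N₀ = (21500 − 760)/760 = 27.289.
N(t) = K/(1 + A·e^(−rt)) = 21500/(1 + 27.289×e^(−0.14×9)).
e^(−1.26) = 0.28365; denominator = 1 + 27.289×0.28365 = 8.7408.
N = 21500/8.7408 = 2459.74.

2460 aphids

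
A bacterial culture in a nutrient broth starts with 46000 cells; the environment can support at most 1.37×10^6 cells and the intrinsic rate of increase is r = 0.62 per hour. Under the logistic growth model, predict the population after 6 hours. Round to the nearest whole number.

A = (K − N₀)/N₀ = (1.37×10^6 − 46000)/46000 = 28.783.
N(t) = K/(1 + A·e^(−rt)) = 1.37×10^6/(1 + 28.783×e^(−0.62×6)).
e^(−3.72) = 0.024234; denominator = 1 + 28.783×0.024234 = 1.6975.
N = 1.37×10^6/1.6975 = 807061.

807061 cells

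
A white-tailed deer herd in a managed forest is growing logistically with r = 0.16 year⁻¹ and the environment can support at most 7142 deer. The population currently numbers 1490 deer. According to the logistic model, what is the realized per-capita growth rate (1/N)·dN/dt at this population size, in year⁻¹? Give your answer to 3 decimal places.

0.127 per year

(1/N)·dN/dt = r(1 − N/K) = 0.16 × (1 − 1490/7142).
= 0.16 × 0.79137 = 0.12662.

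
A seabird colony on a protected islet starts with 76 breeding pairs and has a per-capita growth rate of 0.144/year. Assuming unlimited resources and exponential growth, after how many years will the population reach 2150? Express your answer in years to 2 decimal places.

Set N₀·e^(rt) = 2150: e^(0.144·t) = 2150/76 = 28.289.
0.144·t = ln(28.289) = 3.3425, so t = 3.3425/0.144 = 23.212.

23.21 years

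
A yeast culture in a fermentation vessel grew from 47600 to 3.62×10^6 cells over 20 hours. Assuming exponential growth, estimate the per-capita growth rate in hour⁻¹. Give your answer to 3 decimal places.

From N(t) = N₀·e^(rt): e^(r·20) = 3.62×10^6/47600 = 76.05.
r·20 = ln(76.05) = 4.3314, so r = 4.3314/20 = 0.21657.

0.217 per hour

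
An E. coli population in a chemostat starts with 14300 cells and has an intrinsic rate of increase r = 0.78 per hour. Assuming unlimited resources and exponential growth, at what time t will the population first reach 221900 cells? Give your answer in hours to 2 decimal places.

3.52 hours

Set N₀·e^(rt) = 221900: e^(0.78·t) = 221900/14300 = 15.517.
0.78·t = ln(15.517) = 2.742, so t = 2.742/0.78 = 3.5153.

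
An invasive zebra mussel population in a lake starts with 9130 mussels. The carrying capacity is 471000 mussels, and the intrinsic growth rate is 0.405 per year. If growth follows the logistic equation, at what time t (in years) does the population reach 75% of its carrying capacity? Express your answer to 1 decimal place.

A = (K − N₀)/N₀ = (471000 − 9130)/9130 = 50.588.
Solve 471000/(1 + 50.588·e^(−0.405t)) = 353250: 1 + 50.588·e^(−0.405t) = 1.3333, so e^(−0.405t) = 0.00658916.
−0.405·t = ln(0.00658916) = -5.0223, so t = 5.0223/0.405 = 12.401.

12.4 years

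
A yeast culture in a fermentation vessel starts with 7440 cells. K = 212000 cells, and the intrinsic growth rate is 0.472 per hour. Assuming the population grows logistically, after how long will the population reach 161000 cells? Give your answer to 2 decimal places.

A = (K − N₀)/N₀ = (212000 − 7440)/7440 = 27.495.
Solve 212000/(1 + 27.495·e^(−0.472t)) = 161000: 1 + 27.495·e^(−0.472t) = 1.3168, so e^(−0.472t) = 0.0115212.
−0.472·t = ln(0.0115212) = -4.4636, so t = 4.4636/0.472 = 9.4567.

9.46 hours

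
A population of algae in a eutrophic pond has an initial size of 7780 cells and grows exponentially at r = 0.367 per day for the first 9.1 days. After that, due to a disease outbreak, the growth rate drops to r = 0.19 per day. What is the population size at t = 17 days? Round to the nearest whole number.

984621 cells

Phase 1: N(9.1) = 7780·e^(0.367×9.1) = 7780·e^3.34 = 219479.
Phase 2 runs for 17 − 9.1 = 7.9 days at r = 0.19.
N(17) = 219479·e^(0.19×7.9) = 219479·e^1.501 = 984621.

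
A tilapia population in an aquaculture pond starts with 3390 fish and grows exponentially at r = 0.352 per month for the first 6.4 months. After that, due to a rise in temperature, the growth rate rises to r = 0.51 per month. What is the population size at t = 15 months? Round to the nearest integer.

Phase 1: N(6.4) = 3390·e^(0.352×6.4) = 3390·e^2.253 = 32253.6.
Phase 2 runs for 15 − 6.4 = 8.6 months at r = 0.51.
N(15) = 32253.6·e^(0.51×8.6) = 32253.6·e^4.386 = 2.590561×10^6.

2590561 fish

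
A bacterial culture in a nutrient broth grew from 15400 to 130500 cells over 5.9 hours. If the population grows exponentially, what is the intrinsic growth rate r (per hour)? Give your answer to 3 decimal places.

0.362 per hour

From N(t) = N₀·e^(rt): e^(r·5.9) = 130500/15400 = 8.474.
r·5.9 = ln(8.474) = 2.137, so r = 2.137/5.9 = 0.3622.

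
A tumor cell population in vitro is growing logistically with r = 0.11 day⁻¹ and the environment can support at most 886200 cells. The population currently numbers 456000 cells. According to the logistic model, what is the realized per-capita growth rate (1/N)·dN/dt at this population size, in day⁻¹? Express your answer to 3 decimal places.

(1/N)·dN/dt = r(1 − N/K) = 0.11 × (1 − 456000/886200).
= 0.11 × 0.48544 = 0.053399.

0.053 per day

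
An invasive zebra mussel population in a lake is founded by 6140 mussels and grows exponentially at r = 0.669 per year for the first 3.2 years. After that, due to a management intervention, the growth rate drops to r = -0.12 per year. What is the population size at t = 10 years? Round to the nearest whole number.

23095 mussels

Phase 1: N(3.2) = 6140·e^(0.669×3.2) = 6140·e^2.141 = 52228.3.
Phase 2 runs for 10 − 3.2 = 6.8 years at r = -0.12.
N(10) = 52228.3·e^(-0.12×6.8) = 52228.3·e^-0.816 = 23095.2.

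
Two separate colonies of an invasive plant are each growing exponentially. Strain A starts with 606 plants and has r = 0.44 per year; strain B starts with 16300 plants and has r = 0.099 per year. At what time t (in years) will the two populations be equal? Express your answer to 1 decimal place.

9.7 years

Set 606·e^(0.44t) = 16300·e^(0.099t).
e^((0.44 − 0.099)t) = 16300/606 → e^(0.341·t) = 26.898.
0.341·t = ln(26.898) = 3.292, so t = 3.292/0.341 = 9.6541.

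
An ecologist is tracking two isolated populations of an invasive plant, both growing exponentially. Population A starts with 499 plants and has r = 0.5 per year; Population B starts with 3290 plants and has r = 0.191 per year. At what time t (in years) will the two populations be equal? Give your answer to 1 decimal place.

Set 499·e^(0.5t) = 3290·e^(0.191t).
e^((0.5 − 0.191)t) = 3290/499 → e^(0.309·t) = 6.5932.
0.309·t = ln(6.5932) = 1.886, so t = 1.886/0.309 = 6.1037.

6.1 years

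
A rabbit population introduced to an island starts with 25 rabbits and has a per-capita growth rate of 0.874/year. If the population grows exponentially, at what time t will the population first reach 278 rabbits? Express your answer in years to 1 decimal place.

Set N₀·e^(rt) = 278: e^(0.874·t) = 278/25 = 11.12.
0.874·t = ln(11.12) = 2.4087, so t = 2.4087/0.874 = 2.756.

2.8 years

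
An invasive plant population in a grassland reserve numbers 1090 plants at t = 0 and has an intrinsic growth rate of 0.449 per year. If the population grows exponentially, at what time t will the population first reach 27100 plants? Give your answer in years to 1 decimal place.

7.2 years

Set N₀·e^(rt) = 27100: e^(0.449·t) = 27100/1090 = 24.862.
0.449·t = ln(24.862) = 3.2134, so t = 3.2134/0.449 = 7.1567.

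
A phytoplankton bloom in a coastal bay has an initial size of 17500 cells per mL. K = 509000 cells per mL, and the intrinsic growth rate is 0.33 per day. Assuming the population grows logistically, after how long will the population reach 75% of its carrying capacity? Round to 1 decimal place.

A = (K − N₀)/N₀ = (509000 − 17500)/17500 = 28.086.
Solve 509000/(1 + 28.086·e^(−0.33t)) = 381750: 1 + 28.086·e^(−0.33t) = 1.3333, so e^(−0.33t) = 0.0118684.
−0.33·t = ln(0.0118684) = -4.4339, so t = 4.4339/0.33 = 13.436.

13.4 days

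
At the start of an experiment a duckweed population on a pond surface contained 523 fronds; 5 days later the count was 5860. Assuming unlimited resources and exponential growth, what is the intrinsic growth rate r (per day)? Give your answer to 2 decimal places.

From N(t) = N₀·e^(rt): e^(r·5) = 5860/523 = 11.205.
r·5 = ln(11.205) = 2.4163, so r = 2.4163/5 = 0.48326.

0.48 per day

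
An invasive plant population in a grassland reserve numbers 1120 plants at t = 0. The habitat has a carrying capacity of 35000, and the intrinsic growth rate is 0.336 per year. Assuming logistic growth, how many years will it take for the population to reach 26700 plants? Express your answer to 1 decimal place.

A = (K − N₀)/N₀ = (35000 − 1120)/1120 = 30.25.
Solve 35000/(1 + 30.25·e^(−0.336t)) = 26700: 1 + 30.25·e^(−0.336t) = 1.3109, so e^(−0.336t) = 0.0102764.
−0.336·t = ln(0.0102764) = -4.5779, so t = 4.5779/0.336 = 13.625.

13.6 years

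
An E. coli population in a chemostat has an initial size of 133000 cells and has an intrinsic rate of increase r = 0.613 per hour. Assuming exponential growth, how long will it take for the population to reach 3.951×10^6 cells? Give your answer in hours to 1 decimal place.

5.5 hours

Set N₀·e^(rt) = 3.951×10^6: e^(0.613·t) = 3.951×10^6/133000 = 29.707.
0.613·t = ln(29.707) = 3.3914, so t = 3.3914/0.613 = 5.5324.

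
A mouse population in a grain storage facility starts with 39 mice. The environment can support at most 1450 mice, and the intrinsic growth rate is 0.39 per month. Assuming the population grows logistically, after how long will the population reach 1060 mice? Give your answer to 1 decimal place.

11.8 months

A = (K − N₀)/N₀ = (1450 − 39)/39 = 36.179.
Solve 1450/(1 + 36.179·e^(−0.39t)) = 1060: 1 + 36.179·e^(−0.39t) = 1.3679, so e^(−0.39t) = 0.0101694.
−0.39·t = ln(0.0101694) = -4.5884, so t = 4.5884/0.39 = 11.765.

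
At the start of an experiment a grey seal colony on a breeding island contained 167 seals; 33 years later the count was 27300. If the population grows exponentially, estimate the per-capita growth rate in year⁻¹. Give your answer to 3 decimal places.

0.154 per year

From N(t) = N₀·e^(rt): e^(r·33) = 27300/167 = 163.47.
r·33 = ln(163.47) = 5.0966, so r = 5.0966/33 = 0.15444.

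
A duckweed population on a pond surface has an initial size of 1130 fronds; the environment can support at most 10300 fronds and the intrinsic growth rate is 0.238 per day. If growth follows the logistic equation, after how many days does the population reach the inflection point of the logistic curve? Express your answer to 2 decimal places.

Logistic growth is fastest at N = K/2 = 5150.
A = (K − N₀)/N₀ = 8.115. Set K/(1 + A·e^(−rt)) = K/2 → A·e^(−rt) = 1.
e^(−0.238t) = 1/8.115 = 0.123228, so t = ln(8.115)/0.238 = 2.0937/0.238 = 8.7971.

8.80 days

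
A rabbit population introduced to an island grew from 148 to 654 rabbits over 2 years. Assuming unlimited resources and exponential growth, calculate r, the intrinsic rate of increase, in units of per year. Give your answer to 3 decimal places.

From N(t) = N₀·e^(rt): e^(r·2) = 654/148 = 4.4189.
r·2 = ln(4.4189) = 1.4859, so r = 1.4859/2 = 0.74295.

0.743 per year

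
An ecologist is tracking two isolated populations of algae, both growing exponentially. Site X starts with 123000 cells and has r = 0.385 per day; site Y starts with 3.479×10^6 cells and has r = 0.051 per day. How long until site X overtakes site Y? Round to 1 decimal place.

10.0 days

Set 123000·e^(0.385t) = 3.479×10^6·e^(0.051t).
e^((0.385 − 0.051)t) = 3.479×10^6/123000 → e^(0.334·t) = 28.285.
0.334·t = ln(28.285) = 3.3423, so t = 3.3423/0.334 = 10.007.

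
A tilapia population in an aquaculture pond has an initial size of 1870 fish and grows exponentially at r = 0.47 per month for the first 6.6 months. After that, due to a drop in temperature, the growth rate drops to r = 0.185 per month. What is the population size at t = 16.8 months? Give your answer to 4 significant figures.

274500 fish

Phase 1: N(6.6) = 1870·e^(0.47×6.6) = 1870·e^3.102 = 41593.3.
Phase 2 runs for 16.8 − 6.6 = 10.2 months at r = 0.185.
N(16.8) = 41593.3·e^(0.185×10.2) = 41593.3·e^1.887 = 274496.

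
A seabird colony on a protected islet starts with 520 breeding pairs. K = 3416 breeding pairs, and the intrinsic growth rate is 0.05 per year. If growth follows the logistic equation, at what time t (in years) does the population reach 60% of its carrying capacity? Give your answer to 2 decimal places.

42.45 years

A = (K − N₀)/N₀ = (3416 − 520)/520 = 5.5692.
Solve 3416/(1 + 5.5692·e^(−0.05t)) = 2049.6: 1 + 5.5692·e^(−0.05t) = 1.6667, so e^(−0.05t) = 0.119705.
−0.05·t = ln(0.119705) = -2.1227, so t = 2.1227/0.05 = 42.454.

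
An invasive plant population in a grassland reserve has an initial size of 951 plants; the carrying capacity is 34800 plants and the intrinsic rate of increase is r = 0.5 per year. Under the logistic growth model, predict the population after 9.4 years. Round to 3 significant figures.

A = (K − N₀)/N₀ = (34800 − 951)/951 = 35.593.
N(t) = K/(1 + A·e^(−rt)) = 34800/(1 + 35.593×e^(−0.5×9.4)).
e^(−4.7) = 0.0090953; denominator = 1 + 35.593×0.0090953 = 1.3237.
N = 34800/1.3237 = 26289.4.

26300 plants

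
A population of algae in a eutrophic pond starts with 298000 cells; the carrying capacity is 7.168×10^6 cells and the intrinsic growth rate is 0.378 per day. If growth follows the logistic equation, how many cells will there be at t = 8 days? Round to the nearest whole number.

A = (K − N₀)/N₀ = (7.168×10^6 − 298000)/298000 = 23.054.
N(t) = K/(1 + A·e^(−rt)) = 7.168×10^6/(1 + 23.054×e^(−0.378×8)).
e^(−3.024) = 0.048606; denominator = 1 + 23.054×0.048606 = 2.1206.
N = 7.168×10^6/2.1206 = 3.380244×10^6.

3380244 cells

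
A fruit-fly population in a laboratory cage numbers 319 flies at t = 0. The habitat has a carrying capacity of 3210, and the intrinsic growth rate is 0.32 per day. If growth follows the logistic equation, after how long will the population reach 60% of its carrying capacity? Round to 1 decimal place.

8.2 days

A = (K − N₀)/N₀ = (3210 − 319)/319 = 9.0627.
Solve 3210/(1 + 9.0627·e^(−0.32t)) = 1926: 1 + 9.0627·e^(−0.32t) = 1.6667, so e^(−0.32t) = 0.0735616.
−0.32·t = ln(0.0735616) = -2.6096, so t = 2.6096/0.32 = 8.1551.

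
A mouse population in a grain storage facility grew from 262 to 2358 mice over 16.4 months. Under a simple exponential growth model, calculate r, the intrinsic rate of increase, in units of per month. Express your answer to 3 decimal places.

0.134 per month

From N(t) = N₀·e^(rt): e^(r·16.4) = 2358/262 = 9.
r·16.4 = ln(9) = 2.1972, so r = 2.1972/16.4 = 0.13398.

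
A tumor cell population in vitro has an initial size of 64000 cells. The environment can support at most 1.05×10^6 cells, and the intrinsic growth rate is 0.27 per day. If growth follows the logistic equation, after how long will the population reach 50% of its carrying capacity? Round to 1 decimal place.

A = (K − N₀)/N₀ = (1.05×10^6 − 64000)/64000 = 15.406.
Solve 1.05×10^6/(1 + 15.406·e^(−0.27t)) = 525000: 1 + 15.406·e^(−0.27t) = 2, so e^(−0.27t) = 0.0649087.
−0.27·t = ln(0.0649087) = -2.7348, so t = 2.7348/0.27 = 10.129.

10.1 days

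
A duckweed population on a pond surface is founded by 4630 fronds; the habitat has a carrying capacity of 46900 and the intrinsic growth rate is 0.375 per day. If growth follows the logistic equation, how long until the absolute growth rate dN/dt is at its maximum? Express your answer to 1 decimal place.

5.9 days

Logistic growth is fastest at N = K/2 = 23450.
A = (K − N₀)/N₀ = 9.1296. Set K/(1 + A·e^(−rt)) = K/2 → A·e^(−rt) = 1.
e^(−0.375t) = 1/9.1296 = 0.109534, so t = ln(9.1296)/0.375 = 2.2115/0.375 = 5.8974.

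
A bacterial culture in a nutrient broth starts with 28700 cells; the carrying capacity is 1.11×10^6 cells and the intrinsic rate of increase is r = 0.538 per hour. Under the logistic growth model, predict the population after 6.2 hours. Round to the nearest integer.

A = (K − N₀)/N₀ = (1.11×10^6 − 28700)/28700 = 37.676.
N(t) = K/(1 + A·e^(−rt)) = 1.11×10^6/(1 + 37.676×e^(−0.538×6.2)).
e^(−3.336) = 0.035593; denominator = 1 + 37.676×0.035593 = 2.341.
N = 1.11×10^6/2.341 = 474155.

474155 cells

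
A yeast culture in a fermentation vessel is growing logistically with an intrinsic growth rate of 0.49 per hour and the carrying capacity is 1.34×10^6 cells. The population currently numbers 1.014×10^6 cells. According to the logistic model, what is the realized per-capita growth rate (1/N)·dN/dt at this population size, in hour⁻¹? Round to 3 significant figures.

0.119 per hour

(1/N)·dN/dt = r(1 − N/K) = 0.49 × (1 − 1.014×10^6/1.34×10^6).
= 0.49 × 0.24328 = 0.11921.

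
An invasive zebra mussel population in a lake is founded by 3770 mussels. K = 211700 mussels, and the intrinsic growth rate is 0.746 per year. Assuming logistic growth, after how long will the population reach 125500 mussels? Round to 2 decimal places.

5.88 years

A = (K − N₀)/N₀ = (211700 − 3770)/3770 = 55.154.
Solve 211700/(1 + 55.154·e^(−0.746t)) = 125500: 1 + 55.154·e^(−0.746t) = 1.6869, so e^(−0.746t) = 0.0124534.
−0.746·t = ln(0.0124534) = -4.3858, so t = 4.3858/0.746 = 5.879.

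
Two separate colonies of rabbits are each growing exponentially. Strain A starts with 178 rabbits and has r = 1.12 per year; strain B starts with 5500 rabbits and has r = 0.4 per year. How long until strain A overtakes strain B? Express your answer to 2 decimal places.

Set 178·e^(1.12t) = 5500·e^(0.4t).
e^((1.12 − 0.4)t) = 5500/178 → e^(0.72·t) = 30.899.
0.72·t = ln(30.899) = 3.4307, so t = 3.4307/0.72 = 4.7649.

4.76 years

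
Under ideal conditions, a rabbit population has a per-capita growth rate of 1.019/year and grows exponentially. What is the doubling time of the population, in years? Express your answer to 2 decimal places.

0.68 years

Doubling time t_d = ln(2)/r = 0.6931/1.019 = 0.68022.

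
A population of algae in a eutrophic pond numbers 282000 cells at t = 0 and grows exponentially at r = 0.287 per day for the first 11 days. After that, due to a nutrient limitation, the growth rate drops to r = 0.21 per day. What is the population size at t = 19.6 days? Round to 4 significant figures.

40330000 cells

Phase 1: N(11) = 282000·e^(0.287×11) = 282000·e^3.157 = 6.626997×10^6.
Phase 2 runs for 19.6 − 11 = 8.6 days at r = 0.21.
N(19.6) = 6.626997×10^6·e^(0.21×8.6) = 6.626997×10^6·e^1.806 = 4.033227×10^7.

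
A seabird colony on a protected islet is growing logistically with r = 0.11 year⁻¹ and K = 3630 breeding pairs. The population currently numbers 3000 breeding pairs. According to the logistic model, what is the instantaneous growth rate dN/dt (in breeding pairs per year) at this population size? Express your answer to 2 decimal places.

dN/dt = rN(1 − N/K) = 0.11 × 3000 × (1 − 3000/3630).
1 − 3000/3630 = 0.17355; dN/dt = 0.11 × 3000 × 0.17355 = 57.273.

57.27 breeding pairs per year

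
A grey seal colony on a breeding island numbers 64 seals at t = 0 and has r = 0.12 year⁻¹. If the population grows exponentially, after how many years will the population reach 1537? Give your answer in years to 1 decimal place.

Set N₀·e^(rt) = 1537: e^(0.12·t) = 1537/64 = 24.016.
0.12·t = ln(24.016) = 3.1787, so t = 3.1787/0.12 = 26.489.

26.5 years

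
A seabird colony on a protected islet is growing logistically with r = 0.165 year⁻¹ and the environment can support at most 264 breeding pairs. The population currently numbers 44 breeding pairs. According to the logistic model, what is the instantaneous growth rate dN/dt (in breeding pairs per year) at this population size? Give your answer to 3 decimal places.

dN/dt = rN(1 − N/K) = 0.165 × 44 × (1 − 44/264).
1 − 44/264 = 0.83333; dN/dt = 0.165 × 44 × 0.83333 = 6.05.

6.050 breeding pairs per year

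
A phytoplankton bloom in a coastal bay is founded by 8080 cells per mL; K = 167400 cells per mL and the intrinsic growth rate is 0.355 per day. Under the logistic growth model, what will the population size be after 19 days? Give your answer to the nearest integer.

A = (K − N₀)/N₀ = (167400 − 8080)/8080 = 19.718.
N(t) = K/(1 + A·e^(−rt)) = 167400/(1 + 19.718×e^(−0.355×19)).
e^(−6.745) = 0.0011767; denominator = 1 + 19.718×0.0011767 = 1.0232.
N = 167400/1.0232 = 163604.

163604 cells per mL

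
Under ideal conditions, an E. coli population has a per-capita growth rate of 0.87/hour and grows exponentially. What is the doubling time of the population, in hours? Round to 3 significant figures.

Doubling time t_d = ln(2)/r = 0.6931/0.87 = 0.79672.

0.797 hours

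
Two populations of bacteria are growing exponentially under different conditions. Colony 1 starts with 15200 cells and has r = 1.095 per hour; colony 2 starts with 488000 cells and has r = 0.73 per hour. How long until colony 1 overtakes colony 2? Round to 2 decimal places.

Set 15200·e^(1.095t) = 488000·e^(0.73t).
e^((1.095 − 0.73)t) = 488000/15200 → e^(0.365·t) = 32.105.
0.365·t = ln(32.105) = 3.469, so t = 3.469/0.365 = 9.5042.

9.50 hours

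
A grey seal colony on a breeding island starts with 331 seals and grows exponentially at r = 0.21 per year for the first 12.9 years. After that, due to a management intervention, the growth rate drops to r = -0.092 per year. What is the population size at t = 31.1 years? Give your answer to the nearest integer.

931 seals

Phase 1: N(12.9) = 331·e^(0.21×12.9) = 331·e^2.709 = 4969.72.
Phase 2 runs for 31.1 − 12.9 = 18.2 years at r = -0.092.
N(31.1) = 4969.72·e^(-0.092×18.2) = 4969.72·e^-1.674 = 931.428.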